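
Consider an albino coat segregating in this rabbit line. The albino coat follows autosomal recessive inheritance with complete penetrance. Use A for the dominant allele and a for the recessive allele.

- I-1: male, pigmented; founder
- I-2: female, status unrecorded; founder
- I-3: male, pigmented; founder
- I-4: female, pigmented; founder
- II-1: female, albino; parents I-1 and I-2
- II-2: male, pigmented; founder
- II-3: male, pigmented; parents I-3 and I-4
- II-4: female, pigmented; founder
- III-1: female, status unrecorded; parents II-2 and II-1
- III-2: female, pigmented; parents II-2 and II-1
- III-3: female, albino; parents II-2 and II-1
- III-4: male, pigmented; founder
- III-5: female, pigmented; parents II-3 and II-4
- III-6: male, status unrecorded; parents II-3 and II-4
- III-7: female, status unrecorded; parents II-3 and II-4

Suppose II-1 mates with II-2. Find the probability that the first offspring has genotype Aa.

1/2

II-1 is albino, so II-1 is aa.
II-2 is pigmented so carries A and passed a to III-3 (aa), so II-2 is Aa.
The cross gives 1/2 Aa : 1/2 aa, so P(offspring has genotype Aa) = 1/2.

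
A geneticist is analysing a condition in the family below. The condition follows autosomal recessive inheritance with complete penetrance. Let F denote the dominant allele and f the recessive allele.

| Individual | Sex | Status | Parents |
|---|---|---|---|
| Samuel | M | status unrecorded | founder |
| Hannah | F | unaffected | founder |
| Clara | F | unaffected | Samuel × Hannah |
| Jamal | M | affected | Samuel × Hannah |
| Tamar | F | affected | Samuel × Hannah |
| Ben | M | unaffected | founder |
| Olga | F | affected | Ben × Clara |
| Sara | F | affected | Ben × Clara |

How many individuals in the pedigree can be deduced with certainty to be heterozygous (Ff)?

3

Obligate heterozygotes: Hannah is unaffected so carries F and passed f to Jamal (ff), so Hannah is Ff; Clara is unaffected so carries F and passed f to Olga (ff), so Clara is Ff; Ben is unaffected so carries F and passed f to Olga (ff), so Ben is Ff.
Every other individual is either homozygous by phenotype or has at least one consistent homozygous assignment, so the count is 3.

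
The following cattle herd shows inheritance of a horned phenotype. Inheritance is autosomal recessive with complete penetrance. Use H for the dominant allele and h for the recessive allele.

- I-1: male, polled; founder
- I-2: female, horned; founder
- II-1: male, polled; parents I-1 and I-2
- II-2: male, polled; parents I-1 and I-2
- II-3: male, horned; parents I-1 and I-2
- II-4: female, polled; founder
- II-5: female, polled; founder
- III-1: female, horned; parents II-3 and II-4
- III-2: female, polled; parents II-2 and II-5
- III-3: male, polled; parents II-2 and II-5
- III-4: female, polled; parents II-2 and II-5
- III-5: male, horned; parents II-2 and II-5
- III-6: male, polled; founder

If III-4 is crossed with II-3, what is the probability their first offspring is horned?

II-2 is polled so carries H and received h from I-2 (hh), so II-2 is Hh.
II-5 is polled so carries H and passed h to III-5 (hh), so II-5 is Hh.
III-4 is a polled offspring of II-2 (Hh) × II-5 (Hh), whose cross gives 1/4 HH : 1/2 Hh : 1/4 hh; conditioning on being polled, III-4 is HH with probability 1/3, Hh with probability 2/3.
II-3 is horned, so II-3 is hh.
Summing over parental genotype combinations, P(offspring is horned) = 2/3·1/2 = 1/3.

1/3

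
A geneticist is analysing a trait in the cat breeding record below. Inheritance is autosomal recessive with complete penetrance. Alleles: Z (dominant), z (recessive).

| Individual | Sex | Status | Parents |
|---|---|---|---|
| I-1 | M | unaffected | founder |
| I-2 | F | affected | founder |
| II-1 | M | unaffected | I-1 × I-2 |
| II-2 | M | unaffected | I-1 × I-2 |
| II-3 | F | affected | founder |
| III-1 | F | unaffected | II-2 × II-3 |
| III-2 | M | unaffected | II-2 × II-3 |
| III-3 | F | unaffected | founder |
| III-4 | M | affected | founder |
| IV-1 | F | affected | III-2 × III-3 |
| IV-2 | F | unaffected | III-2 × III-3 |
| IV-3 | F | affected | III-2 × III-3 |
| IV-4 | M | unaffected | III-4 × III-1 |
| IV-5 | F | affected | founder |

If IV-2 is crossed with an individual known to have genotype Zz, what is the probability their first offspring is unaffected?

5/6

III-2 is unaffected so carries Z and received z from II-3 (zz), so III-2 is Zz.
III-3 is unaffected so carries Z and passed z to IV-1 (zz), so III-3 is Zz.
IV-2 is an unaffected offspring of III-2 (Zz) × III-3 (Zz), whose cross gives 1/4 ZZ : 1/2 Zz : 1/4 zz; conditioning on being unaffected, IV-2 is ZZ with probability 1/3, Zz with probability 2/3.
Summing over parental genotype combinations, P(offspring is unaffected) = 1/3·1 + 2/3·3/4 = 5/6.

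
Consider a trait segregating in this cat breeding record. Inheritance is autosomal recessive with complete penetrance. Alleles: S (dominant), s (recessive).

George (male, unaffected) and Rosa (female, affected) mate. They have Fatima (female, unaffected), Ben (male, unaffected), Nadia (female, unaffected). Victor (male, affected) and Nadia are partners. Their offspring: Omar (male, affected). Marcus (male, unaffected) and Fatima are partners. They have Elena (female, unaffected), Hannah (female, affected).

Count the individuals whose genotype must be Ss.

Obligate heterozygotes: Fatima is unaffected so carries S and received s from Rosa (ss), so Fatima is Ss; Ben is unaffected so carries S and received s from Rosa (ss), so Ben is Ss; Nadia is unaffected so carries S and received s from Rosa (ss), so Nadia is Ss; Marcus is unaffected so carries S and passed s to Hannah (ss), so Marcus is Ss.
Every other individual is either homozygous by phenotype or has at least one consistent homozygous assignment, so the count is 4.

4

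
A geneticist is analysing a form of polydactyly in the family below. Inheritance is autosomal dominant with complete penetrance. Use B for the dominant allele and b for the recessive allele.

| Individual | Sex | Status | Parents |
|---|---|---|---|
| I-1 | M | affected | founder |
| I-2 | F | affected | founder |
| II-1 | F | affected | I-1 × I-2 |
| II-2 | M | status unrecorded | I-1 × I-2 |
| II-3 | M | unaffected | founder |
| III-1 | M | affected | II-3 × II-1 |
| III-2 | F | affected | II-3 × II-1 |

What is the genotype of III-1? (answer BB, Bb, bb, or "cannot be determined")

From phenotype alone, III-1 is BB or Bb.
III-1 is affected so carries B and received b from II-3 (bb), so III-1 is Bb.

Bb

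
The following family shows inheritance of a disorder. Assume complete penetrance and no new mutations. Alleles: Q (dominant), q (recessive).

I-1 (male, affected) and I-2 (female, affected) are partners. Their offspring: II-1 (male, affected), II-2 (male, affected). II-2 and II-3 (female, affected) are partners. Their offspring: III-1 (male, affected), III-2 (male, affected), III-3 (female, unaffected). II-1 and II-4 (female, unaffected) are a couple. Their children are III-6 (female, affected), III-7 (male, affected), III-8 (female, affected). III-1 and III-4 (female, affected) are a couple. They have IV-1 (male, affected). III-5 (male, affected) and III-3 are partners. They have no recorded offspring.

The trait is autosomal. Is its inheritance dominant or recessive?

II-2 and II-3 are both affected yet have an unaffected child III-3. Under a recessive model two affected parents are homozygous and every child would be affected, so the trait cannot be recessive.

dominant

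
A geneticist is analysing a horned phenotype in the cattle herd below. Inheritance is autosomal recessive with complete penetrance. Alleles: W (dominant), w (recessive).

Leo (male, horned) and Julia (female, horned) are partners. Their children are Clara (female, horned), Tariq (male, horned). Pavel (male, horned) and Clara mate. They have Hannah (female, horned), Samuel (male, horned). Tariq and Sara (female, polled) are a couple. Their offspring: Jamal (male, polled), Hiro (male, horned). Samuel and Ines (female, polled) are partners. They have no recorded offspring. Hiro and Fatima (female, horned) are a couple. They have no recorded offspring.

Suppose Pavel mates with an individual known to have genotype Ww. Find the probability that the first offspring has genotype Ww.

1/2

Pavel is horned, so Pavel is ww.
The cross gives 1/2 Ww : 1/2 ww, so P(offspring has genotype Ww) = 1/2.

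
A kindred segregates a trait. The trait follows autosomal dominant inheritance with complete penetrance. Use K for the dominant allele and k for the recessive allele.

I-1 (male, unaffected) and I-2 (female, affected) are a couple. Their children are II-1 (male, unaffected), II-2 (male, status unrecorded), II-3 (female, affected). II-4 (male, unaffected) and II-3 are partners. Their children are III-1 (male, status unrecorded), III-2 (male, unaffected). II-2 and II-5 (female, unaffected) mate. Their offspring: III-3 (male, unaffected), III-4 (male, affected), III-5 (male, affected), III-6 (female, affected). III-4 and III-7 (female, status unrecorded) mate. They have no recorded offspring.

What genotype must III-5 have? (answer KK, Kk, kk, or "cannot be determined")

From phenotype alone, III-5 is KK or Kk.
III-5 is affected so carries K and received k from II-5 (kk), so III-5 is Kk.

Kk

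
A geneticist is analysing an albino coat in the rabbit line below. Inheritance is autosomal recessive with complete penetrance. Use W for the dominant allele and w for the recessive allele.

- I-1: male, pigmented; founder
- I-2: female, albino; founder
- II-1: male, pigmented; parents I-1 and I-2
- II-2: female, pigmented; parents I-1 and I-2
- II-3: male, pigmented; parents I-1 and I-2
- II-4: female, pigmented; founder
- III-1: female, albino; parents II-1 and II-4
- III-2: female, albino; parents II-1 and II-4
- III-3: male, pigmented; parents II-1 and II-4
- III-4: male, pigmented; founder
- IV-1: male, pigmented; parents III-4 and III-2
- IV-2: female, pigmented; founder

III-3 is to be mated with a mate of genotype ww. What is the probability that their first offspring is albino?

II-1 is pigmented so carries W and received w from I-2 (ww), so II-1 is Ww.
II-4 is pigmented so carries W and passed w to III-1 (ww), so II-4 is Ww.
III-3 is a pigmented offspring of II-1 (Ww) × II-4 (Ww), whose cross gives 1/4 WW : 1/2 Ww : 1/4 ww; conditioning on being pigmented, III-3 is WW with probability 1/3, Ww with probability 2/3.
Summing over parental genotype combinations, P(offspring is albino) = 2/3·1/2 = 1/3.

1/3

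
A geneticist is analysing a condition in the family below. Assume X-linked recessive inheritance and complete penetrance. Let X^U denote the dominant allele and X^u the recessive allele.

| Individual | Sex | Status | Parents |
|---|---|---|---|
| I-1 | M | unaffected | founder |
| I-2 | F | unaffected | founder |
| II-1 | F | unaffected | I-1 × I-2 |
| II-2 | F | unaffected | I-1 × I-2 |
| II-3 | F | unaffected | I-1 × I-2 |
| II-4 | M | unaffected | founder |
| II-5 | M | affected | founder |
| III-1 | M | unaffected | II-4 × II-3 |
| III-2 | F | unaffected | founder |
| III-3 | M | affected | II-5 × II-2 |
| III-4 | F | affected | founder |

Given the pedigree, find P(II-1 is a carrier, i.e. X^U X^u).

1/2

I-1 is unaffected, so I-1 is X^U Y.
I-2 is unaffected so carries U and passed u to II-2 (X^U X^u, whose U came from I-1), so I-2 is X^U X^u.
Their cross gives offspring ratios 1/2 X^U X^U : 1/2 X^U X^u. Conditioning on II-1 being unaffected, P(X^U X^u) = 1/2 / 1 = 1/2.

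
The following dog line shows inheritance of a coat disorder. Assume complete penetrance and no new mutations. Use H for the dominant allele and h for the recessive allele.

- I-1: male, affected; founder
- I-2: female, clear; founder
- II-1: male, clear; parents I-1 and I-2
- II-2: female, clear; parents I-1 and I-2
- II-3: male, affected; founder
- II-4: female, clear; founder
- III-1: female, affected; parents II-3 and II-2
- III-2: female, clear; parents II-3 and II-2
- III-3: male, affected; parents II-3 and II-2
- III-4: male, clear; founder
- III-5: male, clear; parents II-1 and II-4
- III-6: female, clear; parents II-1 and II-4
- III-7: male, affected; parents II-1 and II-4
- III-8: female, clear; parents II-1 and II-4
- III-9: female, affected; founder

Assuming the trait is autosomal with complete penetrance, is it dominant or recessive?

recessive

II-1 and II-4 are both clear yet have an affected child III-7. Under dominance, an affected child requires at least one affected parent, so the trait cannot be dominant.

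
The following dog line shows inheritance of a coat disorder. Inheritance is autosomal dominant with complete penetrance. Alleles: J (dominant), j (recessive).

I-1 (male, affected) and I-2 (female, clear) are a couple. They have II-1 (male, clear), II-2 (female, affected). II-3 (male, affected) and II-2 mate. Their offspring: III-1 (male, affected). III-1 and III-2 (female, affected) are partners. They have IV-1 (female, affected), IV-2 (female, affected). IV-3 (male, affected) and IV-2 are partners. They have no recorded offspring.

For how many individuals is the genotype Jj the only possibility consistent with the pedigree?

2

Obligate heterozygotes: I-1 is affected so carries J and passed j to II-1 (jj), so I-1 is Jj; II-2 is affected so carries J and received j from I-2 (jj), so II-2 is Jj.
Every other individual is either homozygous by phenotype or has at least one consistent homozygous assignment, so the count is 2.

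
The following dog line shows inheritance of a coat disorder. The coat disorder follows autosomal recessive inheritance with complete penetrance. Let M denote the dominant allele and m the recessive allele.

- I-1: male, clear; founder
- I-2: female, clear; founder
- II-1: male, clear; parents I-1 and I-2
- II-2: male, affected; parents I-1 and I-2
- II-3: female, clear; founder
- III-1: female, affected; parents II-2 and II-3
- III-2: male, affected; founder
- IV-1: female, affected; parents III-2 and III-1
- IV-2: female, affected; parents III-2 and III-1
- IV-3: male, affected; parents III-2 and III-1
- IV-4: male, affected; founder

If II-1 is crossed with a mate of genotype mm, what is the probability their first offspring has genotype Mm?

2/3

I-1 is clear so carries M and passed m to II-2 (mm), so I-1 is Mm.
I-2 is clear so carries M and passed m to II-2 (mm), so I-2 is Mm.
II-1 is a clear offspring of I-1 (Mm) × I-2 (Mm), whose cross gives 1/4 MM : 1/2 Mm : 1/4 mm; conditioning on being clear, II-1 is MM with probability 1/3, Mm with probability 2/3.
Summing over parental genotype combinations, P(offspring has genotype Mm) = 1/3·1 + 2/3·1/2 = 2/3.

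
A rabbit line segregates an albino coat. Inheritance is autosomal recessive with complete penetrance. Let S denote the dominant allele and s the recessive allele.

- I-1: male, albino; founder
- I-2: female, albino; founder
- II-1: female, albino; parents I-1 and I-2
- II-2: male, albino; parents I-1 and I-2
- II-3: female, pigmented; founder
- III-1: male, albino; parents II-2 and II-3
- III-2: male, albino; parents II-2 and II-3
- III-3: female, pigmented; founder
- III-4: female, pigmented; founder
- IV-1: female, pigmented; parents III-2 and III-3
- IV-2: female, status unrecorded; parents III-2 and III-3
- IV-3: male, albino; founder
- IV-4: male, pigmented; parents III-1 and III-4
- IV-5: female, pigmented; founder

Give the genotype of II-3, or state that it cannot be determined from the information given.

From phenotype alone, II-3 is SS or Ss.
II-3 is pigmented so carries S and passed s to III-1 (ss), so II-3 is Ss.

Ss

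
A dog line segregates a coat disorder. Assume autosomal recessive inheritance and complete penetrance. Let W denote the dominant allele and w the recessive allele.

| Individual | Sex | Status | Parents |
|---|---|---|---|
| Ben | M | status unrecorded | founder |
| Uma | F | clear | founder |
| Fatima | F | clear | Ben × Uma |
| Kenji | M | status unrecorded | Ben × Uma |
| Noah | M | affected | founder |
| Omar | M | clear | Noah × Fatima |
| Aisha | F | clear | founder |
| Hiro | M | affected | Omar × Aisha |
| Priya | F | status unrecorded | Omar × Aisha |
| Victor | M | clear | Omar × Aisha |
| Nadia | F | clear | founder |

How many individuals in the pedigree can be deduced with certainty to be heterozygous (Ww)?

2

Obligate heterozygotes: Omar is clear so carries W and received w from Noah (ww), so Omar is Ww; Aisha is clear so carries W and passed w to Hiro (ww), so Aisha is Ww.
Every other individual is either homozygous by phenotype or has at least one consistent homozygous assignment, so the count is 2.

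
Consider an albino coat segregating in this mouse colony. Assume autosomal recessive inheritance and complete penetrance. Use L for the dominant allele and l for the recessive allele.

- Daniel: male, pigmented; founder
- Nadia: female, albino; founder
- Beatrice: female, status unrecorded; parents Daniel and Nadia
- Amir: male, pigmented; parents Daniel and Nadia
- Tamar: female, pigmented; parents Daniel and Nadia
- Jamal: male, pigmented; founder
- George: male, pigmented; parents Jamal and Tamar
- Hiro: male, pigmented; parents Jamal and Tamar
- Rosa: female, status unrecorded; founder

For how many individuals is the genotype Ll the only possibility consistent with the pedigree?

Obligate heterozygotes: Amir is pigmented so carries L and received l from Nadia (ll), so Amir is Ll; Tamar is pigmented so carries L and received l from Nadia (ll), so Tamar is Ll.
Every other individual is either homozygous by phenotype or has at least one consistent homozygous assignment, so the count is 2.

2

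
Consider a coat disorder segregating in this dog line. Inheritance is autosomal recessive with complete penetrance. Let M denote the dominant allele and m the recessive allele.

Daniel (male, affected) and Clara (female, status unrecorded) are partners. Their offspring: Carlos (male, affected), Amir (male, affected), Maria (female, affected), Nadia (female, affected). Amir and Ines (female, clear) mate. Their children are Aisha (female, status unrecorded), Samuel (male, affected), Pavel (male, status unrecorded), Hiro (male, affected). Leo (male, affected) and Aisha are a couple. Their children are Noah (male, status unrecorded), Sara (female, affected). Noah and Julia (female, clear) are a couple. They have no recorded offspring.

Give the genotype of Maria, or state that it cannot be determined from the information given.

Maria is affected, so Maria is mm.

mm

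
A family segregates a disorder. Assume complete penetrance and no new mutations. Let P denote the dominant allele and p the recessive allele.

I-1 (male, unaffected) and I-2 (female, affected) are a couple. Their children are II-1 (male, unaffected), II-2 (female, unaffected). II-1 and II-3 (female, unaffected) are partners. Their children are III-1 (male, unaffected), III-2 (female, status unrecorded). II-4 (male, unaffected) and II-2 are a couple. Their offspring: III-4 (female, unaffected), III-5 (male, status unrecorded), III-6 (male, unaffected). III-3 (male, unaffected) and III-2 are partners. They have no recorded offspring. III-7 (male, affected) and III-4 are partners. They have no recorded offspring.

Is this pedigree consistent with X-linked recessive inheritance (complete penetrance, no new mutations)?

Under X-linked recessive, II-1 (unaffected, male) cannot arise from I-1 (unaffected) × I-2 (affected).

No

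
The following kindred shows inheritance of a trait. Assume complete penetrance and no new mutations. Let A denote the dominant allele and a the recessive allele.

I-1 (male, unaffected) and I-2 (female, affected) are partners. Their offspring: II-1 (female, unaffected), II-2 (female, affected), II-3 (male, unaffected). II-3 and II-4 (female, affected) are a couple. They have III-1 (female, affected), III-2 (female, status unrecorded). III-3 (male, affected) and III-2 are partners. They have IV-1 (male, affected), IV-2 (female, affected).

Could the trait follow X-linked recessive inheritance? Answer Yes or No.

No

Under X-linked recessive, II-2 (affected, female) cannot arise from I-1 (unaffected) × I-2 (affected).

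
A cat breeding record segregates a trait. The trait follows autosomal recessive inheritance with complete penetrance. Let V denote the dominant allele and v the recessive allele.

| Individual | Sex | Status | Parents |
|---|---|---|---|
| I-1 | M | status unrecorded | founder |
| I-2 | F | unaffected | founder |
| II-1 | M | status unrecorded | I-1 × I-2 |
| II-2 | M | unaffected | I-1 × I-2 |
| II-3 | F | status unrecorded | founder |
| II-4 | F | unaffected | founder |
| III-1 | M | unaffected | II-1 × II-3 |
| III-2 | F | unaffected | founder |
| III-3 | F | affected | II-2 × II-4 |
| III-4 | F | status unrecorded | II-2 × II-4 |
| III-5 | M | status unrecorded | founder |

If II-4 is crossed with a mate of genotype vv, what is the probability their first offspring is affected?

II-4 is unaffected so carries V and passed v to III-3 (vv), so II-4 is Vv.
The cross gives 1/2 Vv : 1/2 vv, so P(offspring is affected) = 1/2.

1/2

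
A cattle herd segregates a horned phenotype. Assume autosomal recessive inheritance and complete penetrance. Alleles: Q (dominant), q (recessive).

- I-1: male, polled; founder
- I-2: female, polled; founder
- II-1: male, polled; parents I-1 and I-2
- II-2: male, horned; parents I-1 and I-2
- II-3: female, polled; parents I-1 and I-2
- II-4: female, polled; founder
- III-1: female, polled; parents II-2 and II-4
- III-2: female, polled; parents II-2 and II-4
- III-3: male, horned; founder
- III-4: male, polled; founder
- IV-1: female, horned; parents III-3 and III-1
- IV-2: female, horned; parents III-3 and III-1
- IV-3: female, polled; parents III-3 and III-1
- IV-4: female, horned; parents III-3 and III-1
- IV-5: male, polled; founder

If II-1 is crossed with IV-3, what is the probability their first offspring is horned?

I-1 is polled so carries Q and passed q to II-2 (qq), so I-1 is Qq.
I-2 is polled so carries Q and passed q to II-2 (qq), so I-2 is Qq.
II-1 is a polled offspring of I-1 (Qq) × I-2 (Qq), whose cross gives 1/4 QQ : 1/2 Qq : 1/4 qq; conditioning on being polled, II-1 is QQ with probability 1/3, Qq with probability 2/3.
IV-3 is polled so carries Q and received q from III-3 (qq), so IV-3 is Qq.
Summing over parental genotype combinations, P(offspring is horned) = 2/3·1/4 = 1/6.

1/6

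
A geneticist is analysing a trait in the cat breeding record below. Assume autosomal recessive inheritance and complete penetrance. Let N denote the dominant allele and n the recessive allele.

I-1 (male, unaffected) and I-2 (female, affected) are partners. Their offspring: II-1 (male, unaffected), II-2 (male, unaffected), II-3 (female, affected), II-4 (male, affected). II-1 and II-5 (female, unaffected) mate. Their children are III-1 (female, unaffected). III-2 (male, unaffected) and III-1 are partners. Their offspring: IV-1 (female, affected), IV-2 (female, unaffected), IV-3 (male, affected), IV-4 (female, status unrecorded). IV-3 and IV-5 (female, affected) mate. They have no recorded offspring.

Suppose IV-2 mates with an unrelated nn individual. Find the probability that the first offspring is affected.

1/3

III-2 is unaffected so carries N and passed n to IV-1 (nn), so III-2 is Nn.
III-1 is unaffected so carries N and passed n to IV-1 (nn), so III-1 is Nn.
IV-2 is an unaffected offspring of III-2 (Nn) × III-1 (Nn), whose cross gives 1/4 NN : 1/2 Nn : 1/4 nn; conditioning on being unaffected, IV-2 is NN with probability 1/3, Nn with probability 2/3.
Summing over parental genotype combinations, P(offspring is affected) = 2/3·1/2 = 1/3.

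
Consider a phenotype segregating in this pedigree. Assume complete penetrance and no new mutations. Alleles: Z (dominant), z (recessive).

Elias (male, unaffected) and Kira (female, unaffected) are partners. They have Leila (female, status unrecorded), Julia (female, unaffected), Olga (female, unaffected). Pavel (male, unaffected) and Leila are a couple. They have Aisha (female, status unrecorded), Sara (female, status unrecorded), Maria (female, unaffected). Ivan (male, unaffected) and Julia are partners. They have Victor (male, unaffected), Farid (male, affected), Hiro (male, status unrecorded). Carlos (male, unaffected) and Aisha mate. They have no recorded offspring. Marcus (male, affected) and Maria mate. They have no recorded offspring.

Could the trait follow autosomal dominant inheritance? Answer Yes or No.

Under autosomal dominant, Farid (affected, male) cannot arise from Ivan (unaffected) × Julia (unaffected).

No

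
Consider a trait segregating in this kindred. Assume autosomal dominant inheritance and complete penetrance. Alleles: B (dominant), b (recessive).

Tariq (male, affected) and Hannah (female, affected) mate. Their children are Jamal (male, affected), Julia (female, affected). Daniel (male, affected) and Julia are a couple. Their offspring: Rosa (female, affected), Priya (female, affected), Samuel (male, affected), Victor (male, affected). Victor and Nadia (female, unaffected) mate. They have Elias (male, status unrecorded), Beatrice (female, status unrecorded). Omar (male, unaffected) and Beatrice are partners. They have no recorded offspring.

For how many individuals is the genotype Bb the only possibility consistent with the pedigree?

0

No individual's genotype is forced to Bb by the pedigree, so the count is 0.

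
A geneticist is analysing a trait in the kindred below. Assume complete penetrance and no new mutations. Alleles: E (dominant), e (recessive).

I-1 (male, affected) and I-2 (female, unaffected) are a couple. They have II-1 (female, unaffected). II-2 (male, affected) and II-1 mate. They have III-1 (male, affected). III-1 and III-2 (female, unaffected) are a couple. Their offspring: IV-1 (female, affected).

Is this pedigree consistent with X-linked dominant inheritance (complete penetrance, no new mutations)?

Under X-linked dominant, II-1 (unaffected, female) cannot arise from I-1 (affected) × I-2 (unaffected).

No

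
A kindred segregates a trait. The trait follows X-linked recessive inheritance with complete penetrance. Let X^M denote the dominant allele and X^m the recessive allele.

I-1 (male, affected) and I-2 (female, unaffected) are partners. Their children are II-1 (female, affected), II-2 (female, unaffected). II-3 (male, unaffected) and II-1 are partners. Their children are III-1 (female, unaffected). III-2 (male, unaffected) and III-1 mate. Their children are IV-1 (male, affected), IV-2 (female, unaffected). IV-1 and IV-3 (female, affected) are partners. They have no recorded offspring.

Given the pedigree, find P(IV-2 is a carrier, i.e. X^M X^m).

III-2 is unaffected, so III-2 is X^M Y.
III-1 is unaffected so carries M and received m from II-1 (X^m X^m), so III-1 is X^M X^m.
Their cross gives offspring ratios 1/2 X^M X^M : 1/2 X^M X^m. Conditioning on IV-2 being unaffected, P(X^M X^m) = 1/2 / 1 = 1/2.

1/2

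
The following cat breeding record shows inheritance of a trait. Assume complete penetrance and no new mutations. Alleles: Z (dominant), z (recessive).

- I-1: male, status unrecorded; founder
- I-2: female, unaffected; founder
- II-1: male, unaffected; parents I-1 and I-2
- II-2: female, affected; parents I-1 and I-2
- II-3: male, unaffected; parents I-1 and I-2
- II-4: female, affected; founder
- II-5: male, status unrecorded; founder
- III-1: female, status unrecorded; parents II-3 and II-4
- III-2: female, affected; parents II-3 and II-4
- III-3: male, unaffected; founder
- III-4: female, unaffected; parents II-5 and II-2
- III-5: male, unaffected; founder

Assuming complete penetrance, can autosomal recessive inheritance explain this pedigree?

Yes

A consistent assignment under autosomal recessive exists: I-1 Zz, I-2 Zz, II-1 ZZ, II-2 zz, II-3 Zz, II-4 zz, II-5 ZZ, III-1 Zz, III-2 zz, III-3 ZZ, III-4 Zz, III-5 ZZ.
In this assignment every recorded phenotype matches its genotype and every non-founder's genotype is obtainable from its parents' genotypes, so the pedigree is consistent.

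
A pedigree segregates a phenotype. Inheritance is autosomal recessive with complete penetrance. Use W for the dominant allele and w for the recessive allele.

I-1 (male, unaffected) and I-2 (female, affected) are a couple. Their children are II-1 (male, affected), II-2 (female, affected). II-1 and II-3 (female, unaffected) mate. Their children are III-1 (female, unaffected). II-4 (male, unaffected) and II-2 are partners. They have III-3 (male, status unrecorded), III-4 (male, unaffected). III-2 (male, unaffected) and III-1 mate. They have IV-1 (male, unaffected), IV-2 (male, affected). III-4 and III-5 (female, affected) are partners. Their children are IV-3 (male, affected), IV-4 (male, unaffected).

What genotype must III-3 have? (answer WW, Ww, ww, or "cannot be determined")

III-3's phenotype is unrecorded, and no parent or child forces a single allele at both positions; consistent genotype assignments exist with III-3 as Ww or ww.

cannot be determined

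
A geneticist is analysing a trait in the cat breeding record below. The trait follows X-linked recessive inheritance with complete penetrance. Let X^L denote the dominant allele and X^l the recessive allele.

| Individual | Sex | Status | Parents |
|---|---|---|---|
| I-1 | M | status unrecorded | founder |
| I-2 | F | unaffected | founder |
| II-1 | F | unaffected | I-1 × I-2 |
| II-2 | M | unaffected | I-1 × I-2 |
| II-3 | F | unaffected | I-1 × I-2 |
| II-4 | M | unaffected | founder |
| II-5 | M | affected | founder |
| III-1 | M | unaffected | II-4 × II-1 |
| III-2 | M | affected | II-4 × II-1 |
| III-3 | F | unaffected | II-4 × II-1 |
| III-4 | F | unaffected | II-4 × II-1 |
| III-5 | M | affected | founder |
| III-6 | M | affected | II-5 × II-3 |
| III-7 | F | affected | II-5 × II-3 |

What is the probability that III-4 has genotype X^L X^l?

II-4 is unaffected, so II-4 is X^L Y.
II-1 is unaffected so carries L and passed l to III-2 (X^l Y), so II-1 is X^L X^l.
Their cross gives offspring ratios 1/2 X^L X^L : 1/2 X^L X^l. Conditioning on III-4 being unaffected, P(X^L X^l) = 1/2 / 1 = 1/2.

1/2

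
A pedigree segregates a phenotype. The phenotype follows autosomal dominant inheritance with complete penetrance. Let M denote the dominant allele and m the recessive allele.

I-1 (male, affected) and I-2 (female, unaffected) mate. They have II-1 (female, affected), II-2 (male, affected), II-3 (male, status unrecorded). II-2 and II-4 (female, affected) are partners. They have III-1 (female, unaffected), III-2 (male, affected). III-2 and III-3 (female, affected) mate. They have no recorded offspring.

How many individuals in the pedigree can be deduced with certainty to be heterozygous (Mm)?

3

Obligate heterozygotes: II-1 is affected so carries M and received m from I-2 (mm), so II-1 is Mm; II-2 is affected so carries M and received m from I-2 (mm), so II-2 is Mm; II-4 is affected so carries M and passed m to III-1 (mm), so II-4 is Mm.
Every other individual is either homozygous by phenotype or has at least one consistent homozygous assignment, so the count is 3.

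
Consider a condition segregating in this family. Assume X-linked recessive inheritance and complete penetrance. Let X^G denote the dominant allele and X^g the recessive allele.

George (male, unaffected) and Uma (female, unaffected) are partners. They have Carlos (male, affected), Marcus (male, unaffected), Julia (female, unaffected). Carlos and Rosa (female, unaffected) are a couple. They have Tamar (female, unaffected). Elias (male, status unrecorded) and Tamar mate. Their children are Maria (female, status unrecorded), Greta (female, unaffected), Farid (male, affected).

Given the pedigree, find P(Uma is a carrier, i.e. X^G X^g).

1

Uma is unaffected so carries G and passed g to Carlos (X^g Y), so Uma is X^G X^g, giving P(X^G X^g) = 1.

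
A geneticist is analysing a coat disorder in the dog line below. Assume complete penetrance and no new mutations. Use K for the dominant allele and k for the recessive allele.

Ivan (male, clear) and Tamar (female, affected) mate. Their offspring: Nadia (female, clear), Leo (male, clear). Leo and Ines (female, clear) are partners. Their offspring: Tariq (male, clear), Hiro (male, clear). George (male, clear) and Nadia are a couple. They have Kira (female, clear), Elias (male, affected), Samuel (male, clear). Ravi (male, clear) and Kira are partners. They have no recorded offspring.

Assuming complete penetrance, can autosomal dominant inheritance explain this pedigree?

Under autosomal dominant, Elias (affected, male) cannot arise from George (clear) × Nadia (clear).

No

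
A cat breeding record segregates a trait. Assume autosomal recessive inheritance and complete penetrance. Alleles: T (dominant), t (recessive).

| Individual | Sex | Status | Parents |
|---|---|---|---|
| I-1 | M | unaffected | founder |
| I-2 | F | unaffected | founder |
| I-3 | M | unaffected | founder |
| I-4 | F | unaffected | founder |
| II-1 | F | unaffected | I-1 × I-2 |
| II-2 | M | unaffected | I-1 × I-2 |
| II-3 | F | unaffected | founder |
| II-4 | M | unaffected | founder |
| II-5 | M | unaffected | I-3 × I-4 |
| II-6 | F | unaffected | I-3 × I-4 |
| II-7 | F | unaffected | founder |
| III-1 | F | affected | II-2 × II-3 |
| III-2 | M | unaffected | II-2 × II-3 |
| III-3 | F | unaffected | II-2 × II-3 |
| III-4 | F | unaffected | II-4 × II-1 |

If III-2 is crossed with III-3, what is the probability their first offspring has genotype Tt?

4/9

II-2 is unaffected so carries T and passed t to III-1 (tt), so II-2 is Tt.
II-3 is unaffected so carries T and passed t to III-1 (tt), so II-3 is Tt.
III-2 is an unaffected offspring of II-2 (Tt) × II-3 (Tt), whose cross gives 1/4 TT : 1/2 Tt : 1/4 tt; conditioning on being unaffected, III-2 is TT with probability 1/3, Tt with probability 2/3.
III-3 is an unaffected offspring of II-2 (Tt) × II-3 (Tt), whose cross gives 1/4 TT : 1/2 Tt : 1/4 tt; conditioning on being unaffected, III-3 is TT with probability 1/3, Tt with probability 2/3.
Summing over parental genotype combinations, P(offspring has genotype Tt) = 2/9·1/2 + 2/9·1/2 + 4/9·1/2 = 4/9.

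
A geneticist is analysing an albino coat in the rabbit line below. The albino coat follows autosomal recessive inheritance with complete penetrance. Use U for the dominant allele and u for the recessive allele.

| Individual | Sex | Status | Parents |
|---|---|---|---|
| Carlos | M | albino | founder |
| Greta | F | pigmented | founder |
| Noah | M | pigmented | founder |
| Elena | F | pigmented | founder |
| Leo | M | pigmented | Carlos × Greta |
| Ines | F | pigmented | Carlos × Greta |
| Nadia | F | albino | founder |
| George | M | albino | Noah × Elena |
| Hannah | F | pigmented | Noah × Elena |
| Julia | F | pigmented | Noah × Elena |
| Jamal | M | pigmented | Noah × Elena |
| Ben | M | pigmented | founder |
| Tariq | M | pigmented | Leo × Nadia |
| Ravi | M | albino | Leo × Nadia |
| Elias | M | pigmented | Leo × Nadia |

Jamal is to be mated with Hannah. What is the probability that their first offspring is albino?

1/9

Noah is pigmented so carries U and passed u to George (uu), so Noah is Uu.
Elena is pigmented so carries U and passed u to George (uu), so Elena is Uu.
Jamal is a pigmented offspring of Noah (Uu) × Elena (Uu), whose cross gives 1/4 UU : 1/2 Uu : 1/4 uu; conditioning on being pigmented, Jamal is UU with probability 1/3, Uu with probability 2/3.
Hannah is a pigmented offspring of Noah (Uu) × Elena (Uu), whose cross gives 1/4 UU : 1/2 Uu : 1/4 uu; conditioning on being pigmented, Hannah is UU with probability 1/3, Uu with probability 2/3.
Summing over parental genotype combinations, P(offspring is albino) = 4/9·1/4 = 1/9.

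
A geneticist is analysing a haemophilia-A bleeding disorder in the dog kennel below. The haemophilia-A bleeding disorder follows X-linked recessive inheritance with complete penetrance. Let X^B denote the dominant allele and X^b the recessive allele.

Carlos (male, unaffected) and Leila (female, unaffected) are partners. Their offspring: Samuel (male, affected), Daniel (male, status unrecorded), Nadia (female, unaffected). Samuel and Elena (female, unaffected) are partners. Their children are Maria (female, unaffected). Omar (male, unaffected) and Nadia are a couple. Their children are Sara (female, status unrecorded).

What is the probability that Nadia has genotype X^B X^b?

Carlos is unaffected, so Carlos is X^B Y.
Leila is unaffected so carries B and passed b to Samuel (X^b Y), so Leila is X^B X^b.
Their cross gives offspring ratios 1/2 X^B X^B : 1/2 X^B X^b. Conditioning on Nadia being unaffected, P(X^B X^b) = 1/2 / 1 = 1/2 before taking Nadia's own offspring into account.
Omar is unaffected, so Omar is X^B Y.
Nadia's offspring (Sara) would show their recorded status with the same probability whether Nadia is X^B X^b or X^B X^B, so they carry no information and P(X^B X^b) = 1/2.

1/2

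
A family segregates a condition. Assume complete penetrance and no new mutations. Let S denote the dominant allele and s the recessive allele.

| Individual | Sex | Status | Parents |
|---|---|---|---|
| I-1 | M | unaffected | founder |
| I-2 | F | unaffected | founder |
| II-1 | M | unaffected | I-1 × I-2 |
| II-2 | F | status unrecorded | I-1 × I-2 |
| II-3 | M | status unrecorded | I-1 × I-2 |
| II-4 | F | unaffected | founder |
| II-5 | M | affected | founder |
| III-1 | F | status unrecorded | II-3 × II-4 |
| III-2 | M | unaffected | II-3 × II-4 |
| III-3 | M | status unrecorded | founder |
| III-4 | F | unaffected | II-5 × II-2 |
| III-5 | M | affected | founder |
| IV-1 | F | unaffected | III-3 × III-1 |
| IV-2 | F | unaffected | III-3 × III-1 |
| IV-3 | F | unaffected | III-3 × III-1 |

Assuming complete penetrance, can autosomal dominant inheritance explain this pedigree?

Yes

A consistent assignment under autosomal dominant exists: I-1 ss, I-2 ss, II-1 ss, II-2 ss, II-3 ss, II-4 ss, II-5 Ss, III-1 ss, III-2 ss, III-3 Ss, III-4 ss, III-5 SS, IV-1 ss, IV-2 ss, IV-3 ss.
In this assignment every recorded phenotype matches its genotype and every non-founder's genotype is obtainable from its parents' genotypes, so the pedigree is consistent.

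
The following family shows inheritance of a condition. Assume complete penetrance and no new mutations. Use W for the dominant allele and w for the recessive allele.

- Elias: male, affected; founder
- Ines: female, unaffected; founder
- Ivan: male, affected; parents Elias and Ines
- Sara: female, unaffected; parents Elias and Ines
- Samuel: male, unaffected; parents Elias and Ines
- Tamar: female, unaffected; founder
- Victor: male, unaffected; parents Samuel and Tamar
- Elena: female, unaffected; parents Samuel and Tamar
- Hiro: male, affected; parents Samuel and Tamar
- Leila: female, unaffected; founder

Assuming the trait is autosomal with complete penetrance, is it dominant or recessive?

recessive

Samuel and Tamar are both unaffected yet have an affected child Hiro. Under dominance, an affected child requires at least one affected parent, so the trait cannot be dominant.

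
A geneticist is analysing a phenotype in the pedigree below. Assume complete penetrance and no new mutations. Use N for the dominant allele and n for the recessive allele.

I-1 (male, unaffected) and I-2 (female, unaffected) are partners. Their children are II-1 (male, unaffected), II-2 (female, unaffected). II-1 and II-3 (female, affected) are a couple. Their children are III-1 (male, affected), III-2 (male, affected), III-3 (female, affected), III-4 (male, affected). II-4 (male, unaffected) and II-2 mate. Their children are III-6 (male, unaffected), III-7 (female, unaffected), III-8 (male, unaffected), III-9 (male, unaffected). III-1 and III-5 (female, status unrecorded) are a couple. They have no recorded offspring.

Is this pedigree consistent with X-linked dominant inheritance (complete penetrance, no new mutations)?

Yes

A consistent assignment under X-linked dominant exists: I-1 X^n Y, I-2 X^n X^n, II-1 X^n Y, II-2 X^n X^n, II-3 X^N X^N, II-4 X^n Y, III-1 X^N Y, III-2 X^N Y, III-3 X^N X^n, III-4 X^N Y, III-5 X^N X^N, III-6 X^n Y, III-7 X^n X^n, III-8 X^n Y, III-9 X^n Y.
In this assignment every recorded phenotype matches its genotype and every non-founder's genotype is obtainable from its parents' genotypes, so the pedigree is consistent.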